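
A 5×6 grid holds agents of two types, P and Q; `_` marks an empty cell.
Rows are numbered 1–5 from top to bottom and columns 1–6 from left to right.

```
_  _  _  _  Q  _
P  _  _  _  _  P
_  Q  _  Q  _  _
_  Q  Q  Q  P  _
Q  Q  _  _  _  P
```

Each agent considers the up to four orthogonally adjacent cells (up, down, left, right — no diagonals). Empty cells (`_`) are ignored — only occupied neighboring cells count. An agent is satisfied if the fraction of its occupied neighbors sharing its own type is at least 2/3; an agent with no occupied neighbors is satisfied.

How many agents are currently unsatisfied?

1

(1,5)Q 0/0 ok
(2,1)P 0/0 ok
(2,6)P 0/0 ok
(3,2)Q 1/1 ok
(3,4)Q 1/1 ok
(4,2)Q 3/3 ok
(4,3)Q 2/2 ok
(4,4)Q 2/3 ok
(4,5)P 0/1 unhappy
(5,1)Q 1/1 ok
(5,2)Q 2/2 ok
(5,6)P 0/0 ok
Unsatisfied: (4,5) — 1 in total.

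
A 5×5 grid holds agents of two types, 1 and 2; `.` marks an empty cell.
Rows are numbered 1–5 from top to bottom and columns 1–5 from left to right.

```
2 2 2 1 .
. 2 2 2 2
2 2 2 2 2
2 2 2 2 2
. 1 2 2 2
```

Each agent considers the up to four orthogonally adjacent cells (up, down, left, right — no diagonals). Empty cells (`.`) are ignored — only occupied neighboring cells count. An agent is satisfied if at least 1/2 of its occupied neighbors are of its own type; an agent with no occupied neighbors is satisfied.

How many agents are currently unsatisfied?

Row 1: (1,1)2 1/1 satisfied · (1,2)2 3/3 satisfied · (1,3)2 2/3 satisfied · (1,4)1 0/2 not
Row 2: (2,2)2 3/3 satisfied · (2,3)2 4/4 satisfied · (2,4)2 3/4 satisfied · (2,5)2 2/2 satisfied
Row 3: (3,1)2 2/2 satisfied · (3,2)2 4/4 satisfied · (3,3)2 4/4 satisfied · (3,4)2 4/4 satisfied · (3,5)2 3/3 satisfied
Row 4: (4,1)2 2/2 satisfied · (4,2)2 3/4 satisfied · (4,3)2 4/4 satisfied · (4,4)2 4/4 satisfied · (4,5)2 3/3 satisfied
Row 5: (5,2)1 0/2 not · (5,3)2 2/3 satisfied · (5,4)2 3/3 satisfied · (5,5)2 2/2 satisfied
Unsatisfied: (1,4), (5,2) — 2 in total.

2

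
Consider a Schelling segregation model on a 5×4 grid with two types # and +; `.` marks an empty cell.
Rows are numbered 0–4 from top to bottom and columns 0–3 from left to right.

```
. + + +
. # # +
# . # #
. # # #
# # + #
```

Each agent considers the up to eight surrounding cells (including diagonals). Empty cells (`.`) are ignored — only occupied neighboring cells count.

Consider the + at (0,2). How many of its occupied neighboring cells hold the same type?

Occupied neighbors of (0,2): (0,1)=+, (0,3)=+, (1,1)=#, (1,2)=#, (1,3)=+.
Same type (+): 3 of 5.

3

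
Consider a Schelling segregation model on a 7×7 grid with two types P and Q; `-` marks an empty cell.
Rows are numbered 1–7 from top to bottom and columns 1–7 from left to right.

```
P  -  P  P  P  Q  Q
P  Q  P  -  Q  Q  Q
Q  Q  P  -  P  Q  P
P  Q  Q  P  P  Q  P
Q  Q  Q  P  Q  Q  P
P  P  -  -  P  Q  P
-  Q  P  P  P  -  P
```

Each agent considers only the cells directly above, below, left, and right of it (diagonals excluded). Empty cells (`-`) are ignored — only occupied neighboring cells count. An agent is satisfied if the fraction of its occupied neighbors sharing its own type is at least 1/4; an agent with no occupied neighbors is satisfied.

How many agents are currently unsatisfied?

(1,1)P 1/1 satisfied
(1,3)P 2/2 satisfied
(1,4)P 2/2 satisfied
(1,5)P 1/3 satisfied
(1,6)Q 2/3 satisfied
(1,7)Q 2/2 satisfied
(2,1)P 1/3 satisfied
(2,2)Q 1/3 satisfied
(2,3)P 2/3 satisfied
(2,5)Q 1/3 satisfied
(2,6)Q 4/4 satisfied
(2,7)Q 2/3 satisfied
(3,1)Q 1/3 satisfied
(3,2)Q 3/4 satisfied
(3,3)P 1/3 satisfied
(3,5)P 1/3 satisfied
(3,6)Q 2/4 satisfied
(3,7)P 1/3 satisfied
(4,1)P 0/3 not
(4,2)Q 3/4 satisfied
(4,3)Q 2/4 satisfied
(4,4)P 2/3 satisfied
(4,5)P 2/4 satisfied
(4,6)Q 2/4 satisfied
(4,7)P 2/3 satisfied
(5,1)Q 1/3 satisfied
(5,2)Q 3/4 satisfied
(5,3)Q 2/3 satisfied
(5,4)P 1/3 satisfied
(5,5)Q 1/4 satisfied
(5,6)Q 3/4 satisfied
(5,7)P 2/3 satisfied
(6,1)P 1/2 satisfied
(6,2)P 1/3 satisfied
(6,5)P 1/3 satisfied
(6,6)Q 1/3 satisfied
(6,7)P 2/3 satisfied
(7,2)Q 0/2 not
(7,3)P 1/2 satisfied
(7,4)P 2/2 satisfied
(7,5)P 2/2 satisfied
(7,7)P 1/1 satisfied
Unsatisfied: (4,1), (7,2) — 2 in total.

2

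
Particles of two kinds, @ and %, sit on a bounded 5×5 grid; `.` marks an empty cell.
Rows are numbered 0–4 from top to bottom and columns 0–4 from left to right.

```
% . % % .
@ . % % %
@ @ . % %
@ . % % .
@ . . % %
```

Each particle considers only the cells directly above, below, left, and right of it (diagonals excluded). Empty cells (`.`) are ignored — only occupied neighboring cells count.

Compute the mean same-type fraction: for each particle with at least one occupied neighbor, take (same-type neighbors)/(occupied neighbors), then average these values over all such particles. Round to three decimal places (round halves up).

0.912

Row 0: (0,0)% 0/1 · (0,2)% 2/2 · (0,3)% 2/2
Row 1: (1,0)@ 1/2 · (1,2)% 2/2 · (1,3)% 4/4 · (1,4)% 2/2
Row 2: (2,0)@ 3/3 · (2,1)@ 1/1 · (2,3)% 3/3 · (2,4)% 2/2
Row 3: (3,0)@ 2/2 · (3,2)% 1/1 · (3,3)% 3/3
Row 4: (4,0)@ 1/1 · (4,3)% 2/2 · (4,4)% 1/1
Sum over 17 particles: 0/1 + 2/2 + 2/2 + 1/2 + 2/2 + 4/4 + 2/2 + 3/3 + 1/1 + 3/3 + 2/2 + 2/2 + 1/1 + 3/3 + 1/1 + 2/2 + 1/1 = 31/2; mean = 31/2 ÷ 17 = 31/34 = 0.911764… → 0.912.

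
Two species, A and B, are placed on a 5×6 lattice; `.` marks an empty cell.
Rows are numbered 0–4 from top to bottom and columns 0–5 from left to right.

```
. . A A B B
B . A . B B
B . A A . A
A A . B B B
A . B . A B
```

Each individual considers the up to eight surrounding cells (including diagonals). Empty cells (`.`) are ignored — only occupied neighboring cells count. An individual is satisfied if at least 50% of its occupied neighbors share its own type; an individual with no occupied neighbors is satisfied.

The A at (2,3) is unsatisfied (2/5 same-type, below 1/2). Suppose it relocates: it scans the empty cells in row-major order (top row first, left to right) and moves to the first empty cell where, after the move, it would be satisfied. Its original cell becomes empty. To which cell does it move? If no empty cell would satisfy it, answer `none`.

(0,1)

Vacating (2,3). Empty cells in order:
  (0,0): 0/1 same-type → still unsatisfied.
  (0,1): 2/3 same-type → satisfied — stop here.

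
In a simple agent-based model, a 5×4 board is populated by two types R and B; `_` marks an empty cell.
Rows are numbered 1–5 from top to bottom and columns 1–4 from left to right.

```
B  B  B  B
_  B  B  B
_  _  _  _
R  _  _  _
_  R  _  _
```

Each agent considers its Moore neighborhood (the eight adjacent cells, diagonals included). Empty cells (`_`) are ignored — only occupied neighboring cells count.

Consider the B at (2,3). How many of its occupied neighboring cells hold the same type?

Occupied neighbors of (2,3): (1,2)=B, (1,3)=B, (1,4)=B, (2,2)=B, (2,4)=B.
Same type (B): 5 of 5.

5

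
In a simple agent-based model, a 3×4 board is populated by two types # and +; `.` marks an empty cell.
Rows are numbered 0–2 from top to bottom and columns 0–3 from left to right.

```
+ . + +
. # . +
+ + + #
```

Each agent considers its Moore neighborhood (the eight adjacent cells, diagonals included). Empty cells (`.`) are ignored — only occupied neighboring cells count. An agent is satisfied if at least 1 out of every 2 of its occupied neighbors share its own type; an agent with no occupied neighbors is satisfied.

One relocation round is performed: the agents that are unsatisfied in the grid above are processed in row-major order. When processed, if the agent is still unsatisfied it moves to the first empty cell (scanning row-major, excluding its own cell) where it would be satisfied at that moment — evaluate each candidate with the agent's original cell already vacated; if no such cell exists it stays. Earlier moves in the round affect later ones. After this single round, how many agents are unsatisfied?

2

Initially unsatisfied (in order): (0,0), (1,1), (2,3).
  (0,0) → (0,1).
  (1,1): no empty cell satisfies it; stays.
  (2,3) → (0,0).
Resulting grid:
# + + +
. # . +
+ + + .
Unsatisfied now: (0,1), (1,1).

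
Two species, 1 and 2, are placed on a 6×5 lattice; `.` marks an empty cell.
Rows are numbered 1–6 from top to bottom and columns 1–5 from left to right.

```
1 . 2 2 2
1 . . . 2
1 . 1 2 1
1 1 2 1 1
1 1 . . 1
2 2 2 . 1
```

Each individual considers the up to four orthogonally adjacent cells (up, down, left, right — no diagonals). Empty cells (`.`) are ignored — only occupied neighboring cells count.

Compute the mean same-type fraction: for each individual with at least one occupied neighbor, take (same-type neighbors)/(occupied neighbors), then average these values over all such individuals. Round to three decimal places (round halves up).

0.697

Row 1: (1,1)1 1/1 · (1,3)2 1/1 · (1,4)2 2/2 · (1,5)2 2/2
Row 2: (2,1)1 2/2 · (2,5)2 1/2
Row 3: (3,1)1 2/2 · (3,3)1 0/2 · (3,4)2 0/3 · (3,5)1 1/3
Row 4: (4,1)1 3/3 · (4,2)1 2/3 · (4,3)2 0/3 · (4,4)1 1/3 · (4,5)1 3/3
Row 5: (5,1)1 2/3 · (5,2)1 2/3 · (5,5)1 2/2
Row 6: (6,1)2 1/2 · (6,2)2 2/3 · (6,3)2 1/1 · (6,5)1 1/1
Sum over 22 individuals: 1/1 + 1/1 + 2/2 + 2/2 + 2/2 + 1/2 + 2/2 + 0/2 + 0/3 + 1/3 + 3/3 + 2/3 + 0/3 + 1/3 + 3/3 + 2/3 + 2/3 + 2/2 + 1/2 + 2/3 + 1/1 + 1/1 = 46/3; mean = 46/3 ÷ 22 = 23/33 = 0.696969… → 0.697.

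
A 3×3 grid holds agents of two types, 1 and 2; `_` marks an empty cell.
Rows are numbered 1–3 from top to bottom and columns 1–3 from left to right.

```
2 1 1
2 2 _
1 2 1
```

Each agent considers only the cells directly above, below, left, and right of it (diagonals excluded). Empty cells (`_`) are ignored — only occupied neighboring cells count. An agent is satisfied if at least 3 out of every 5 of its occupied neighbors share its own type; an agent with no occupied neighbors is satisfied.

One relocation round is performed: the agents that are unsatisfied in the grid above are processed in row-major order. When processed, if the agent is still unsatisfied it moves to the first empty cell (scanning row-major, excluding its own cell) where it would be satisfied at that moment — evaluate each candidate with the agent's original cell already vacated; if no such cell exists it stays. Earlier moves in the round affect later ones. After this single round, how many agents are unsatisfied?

2

Initially unsatisfied (in order): (1,1), (1,2), (3,1), (3,2), (3,3).
  (1,1): no empty cell satisfies it; stays.
  (1,2) → (2,3).
  (3,1): no empty cell satisfies it; stays.
  (3,2) → (1,2).
  (3,3): now satisfied by earlier moves; stays.
Resulting grid:
2 2 1
2 2 1
1 _ 1
Unsatisfied now: (1,3), (3,1).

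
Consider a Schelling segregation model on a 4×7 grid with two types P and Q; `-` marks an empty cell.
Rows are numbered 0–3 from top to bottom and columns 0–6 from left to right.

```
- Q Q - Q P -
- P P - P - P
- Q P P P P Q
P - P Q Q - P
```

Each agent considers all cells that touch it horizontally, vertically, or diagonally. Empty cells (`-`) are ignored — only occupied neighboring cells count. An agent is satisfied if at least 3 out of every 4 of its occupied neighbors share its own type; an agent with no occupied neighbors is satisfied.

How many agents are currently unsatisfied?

18

Row 0: (0,1)Q 1/3 unhappy · (0,2)Q 1/3 unhappy · (0,4)Q 0/2 unhappy · (0,5)P 2/3 unhappy
Row 1: (1,1)P 2/5 unhappy · (1,2)P 3/6 unhappy · (1,4)P 4/5 ok · (1,6)P 2/3 unhappy
Row 2: (2,1)Q 0/5 unhappy · (2,2)P 4/6 unhappy · (2,3)P 5/7 unhappy · (2,4)P 3/5 unhappy · (2,5)P 4/6 unhappy · (2,6)Q 0/3 unhappy
Row 3: (3,0)P 0/1 unhappy · (3,2)P 2/4 unhappy · (3,3)Q 1/5 unhappy · (3,4)Q 1/4 unhappy · (3,6)P 1/2 unhappy
Unsatisfied: (0,1), (0,2), (0,4), (0,5), (1,1), (1,2), (1,6), (2,1), (2,2), (2,3), (2,4), (2,5), (2,6), (3,0), (3,2), (3,3), (3,4), (3,6) — 18 in total.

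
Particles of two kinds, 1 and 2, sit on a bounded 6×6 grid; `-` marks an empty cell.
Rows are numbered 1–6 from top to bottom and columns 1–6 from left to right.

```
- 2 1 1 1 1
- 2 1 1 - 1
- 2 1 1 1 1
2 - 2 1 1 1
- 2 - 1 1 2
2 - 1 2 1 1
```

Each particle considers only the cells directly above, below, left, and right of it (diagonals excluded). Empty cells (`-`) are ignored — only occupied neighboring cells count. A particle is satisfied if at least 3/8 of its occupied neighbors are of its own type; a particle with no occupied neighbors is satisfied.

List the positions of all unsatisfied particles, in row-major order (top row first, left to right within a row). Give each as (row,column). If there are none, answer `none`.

(4,3), (5,6), (6,3), (6,4)

Row 1: (1,2)2 1/2 satisfied · (1,3)1 2/3 satisfied · (1,4)1 3/3 satisfied · (1,5)1 2/2 satisfied · (1,6)1 2/2 satisfied
Row 2: (2,2)2 2/3 satisfied · (2,3)1 3/4 satisfied · (2,4)1 3/3 satisfied · (2,6)1 2/2 satisfied
Row 3: (3,2)2 1/2 satisfied · (3,3)1 2/4 satisfied · (3,4)1 4/4 satisfied · (3,5)1 3/3 satisfied · (3,6)1 3/3 satisfied
Row 4: (4,1)2 0/0 satisfied · (4,3)2 0/2 not · (4,4)1 3/4 satisfied · (4,5)1 4/4 satisfied · (4,6)1 2/3 satisfied
Row 5: (5,2)2 0/0 satisfied · (5,4)1 2/3 satisfied · (5,5)1 3/4 satisfied · (5,6)2 0/3 not
Row 6: (6,1)2 0/0 satisfied · (6,3)1 0/1 not · (6,4)2 0/3 not · (6,5)1 2/3 satisfied · (6,6)1 1/2 satisfied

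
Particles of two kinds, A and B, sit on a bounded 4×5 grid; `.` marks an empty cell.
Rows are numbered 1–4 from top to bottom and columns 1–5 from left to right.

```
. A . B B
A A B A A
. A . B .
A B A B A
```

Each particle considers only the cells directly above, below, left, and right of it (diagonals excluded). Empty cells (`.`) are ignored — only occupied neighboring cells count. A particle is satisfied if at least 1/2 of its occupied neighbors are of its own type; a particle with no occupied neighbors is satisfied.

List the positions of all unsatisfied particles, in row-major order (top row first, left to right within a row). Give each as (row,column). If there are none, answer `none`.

(1,2)A 1/1 ok
(1,4)B 1/2 ok
(1,5)B 1/2 ok
(2,1)A 1/1 ok
(2,2)A 3/4 ok
(2,3)B 0/2 unhappy
(2,4)A 1/4 unhappy
(2,5)A 1/2 ok
(3,2)A 1/2 ok
(3,4)B 1/2 ok
(4,1)A 0/1 unhappy
(4,2)B 0/3 unhappy
(4,3)A 0/2 unhappy
(4,4)B 1/3 unhappy
(4,5)A 0/1 unhappy

(2,3), (2,4), (4,1), (4,2), (4,3), (4,4), (4,5)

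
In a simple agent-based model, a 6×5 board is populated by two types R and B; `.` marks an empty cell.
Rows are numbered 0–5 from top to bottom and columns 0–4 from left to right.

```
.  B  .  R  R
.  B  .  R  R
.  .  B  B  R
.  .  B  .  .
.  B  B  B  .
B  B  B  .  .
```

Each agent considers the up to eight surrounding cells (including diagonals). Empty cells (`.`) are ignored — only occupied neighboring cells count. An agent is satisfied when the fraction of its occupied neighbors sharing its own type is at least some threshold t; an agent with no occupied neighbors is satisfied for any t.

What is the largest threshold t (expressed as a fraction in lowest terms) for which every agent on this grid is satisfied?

2/5

Row 0: (0,1)B 1/1 · (0,3)R 3/3 · (0,4)R 3/3
Row 1: (1,1)B 2/2 · (1,3)R 4/6 · (1,4)R 4/5
Row 2: (2,2)B 3/4 · (2,3)B 2/5 · (2,4)R 2/3
Row 3: (3,2)B 5/5
Row 4: (4,1)B 5/5 · (4,2)B 5/5 · (4,3)B 3/3
Row 5: (5,0)B 2/2 · (5,1)B 4/4 · (5,2)B 4/4
The smallest same-type fraction is 2/5 at (2,3), which reduces to 2/5. Any threshold above that leaves this agent unsatisfied.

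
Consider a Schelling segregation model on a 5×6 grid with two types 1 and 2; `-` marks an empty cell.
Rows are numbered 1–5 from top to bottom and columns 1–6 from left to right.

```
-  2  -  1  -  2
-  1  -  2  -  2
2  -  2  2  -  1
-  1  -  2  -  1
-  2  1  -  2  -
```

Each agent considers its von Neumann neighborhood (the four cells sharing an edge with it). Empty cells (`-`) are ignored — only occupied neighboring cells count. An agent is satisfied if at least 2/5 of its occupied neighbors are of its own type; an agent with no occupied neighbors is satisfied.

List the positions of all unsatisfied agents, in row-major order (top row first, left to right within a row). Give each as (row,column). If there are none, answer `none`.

(1,2)2 0/1 ✗
(1,4)1 0/1 ✗
(1,6)2 1/1 ✓
(2,2)1 0/1 ✗
(2,4)2 1/2 ✓
(2,6)2 1/2 ✓
(3,1)2 0/0 ✓
(3,3)2 1/1 ✓
(3,4)2 3/3 ✓
(3,6)1 1/2 ✓
(4,2)1 0/1 ✗
(4,4)2 1/1 ✓
(4,6)1 1/1 ✓
(5,2)2 0/2 ✗
(5,3)1 0/1 ✗
(5,5)2 0/0 ✓

(1,2), (1,4), (2,2), (4,2), (5,2), (5,3)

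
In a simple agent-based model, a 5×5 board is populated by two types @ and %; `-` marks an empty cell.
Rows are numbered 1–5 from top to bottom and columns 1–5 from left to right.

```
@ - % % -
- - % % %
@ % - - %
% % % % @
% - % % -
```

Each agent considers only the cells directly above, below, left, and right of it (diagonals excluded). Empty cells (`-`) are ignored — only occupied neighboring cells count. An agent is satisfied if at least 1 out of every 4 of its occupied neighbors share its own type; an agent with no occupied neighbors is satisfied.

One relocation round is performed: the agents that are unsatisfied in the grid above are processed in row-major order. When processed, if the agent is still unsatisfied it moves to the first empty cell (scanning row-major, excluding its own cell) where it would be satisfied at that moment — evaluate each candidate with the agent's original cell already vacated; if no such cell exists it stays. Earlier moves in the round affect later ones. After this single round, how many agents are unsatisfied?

0

Initially unsatisfied (in order): (3,1), (4,5).
  (3,1) → (1,2).
  (4,5) → (2,1).
Resulting grid:
@ @ % % -
@ - % % %
- % - - %
% % % % -
% - % % -
All satisfied now.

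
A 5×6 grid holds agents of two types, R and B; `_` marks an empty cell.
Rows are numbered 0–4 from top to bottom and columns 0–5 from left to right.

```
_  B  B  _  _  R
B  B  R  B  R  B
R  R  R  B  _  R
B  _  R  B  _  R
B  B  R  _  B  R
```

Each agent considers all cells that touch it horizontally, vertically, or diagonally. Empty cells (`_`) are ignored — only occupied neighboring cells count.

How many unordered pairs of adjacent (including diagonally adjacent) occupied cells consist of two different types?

Scan each occupied cell's neighbors to the right and below (and the two forward diagonals) so each pair is counted once.
Row 0: B(0,1)–B(0,2)= B(0,1)–B(1,1)= B(0,1)–R(1,2)≠ B(0,1)–B(1,0)= B(0,2)–R(1,2)≠ B(0,2)–B(1,3)= B(0,2)–B(1,1)= R(0,5)–B(1,5)≠ R(0,5)–R(1,4)=  → 3/9 unlike.
Row 1: B(1,0)–B(1,1)= B(1,0)–R(2,0)≠ B(1,0)–R(2,1)≠ B(1,1)–R(1,2)≠ B(1,1)–R(2,1)≠ B(1,1)–R(2,2)≠ B(1,1)–R(2,0)≠ R(1,2)–B(1,3)≠ R(1,2)–R(2,2)= R(1,2)–B(2,3)≠ R(1,2)–R(2,1)= B(1,3)–R(1,4)≠ B(1,3)–B(2,3)= B(1,3)–R(2,2)≠ R(1,4)–B(1,5)≠ R(1,4)–R(2,5)= R(1,4)–B(2,3)≠ B(1,5)–R(2,5)≠  → 13/18 unlike.
Row 2: R(2,0)–R(2,1)= R(2,0)–B(3,0)≠ R(2,1)–R(2,2)= R(2,1)–R(3,2)= R(2,1)–B(3,0)≠ R(2,2)–B(2,3)≠ R(2,2)–R(3,2)= R(2,2)–B(3,3)≠ B(2,3)–B(3,3)= B(2,3)–R(3,2)≠ R(2,5)–R(3,5)=  → 5/11 unlike.
Row 3: B(3,0)–B(4,0)= B(3,0)–B(4,1)= R(3,2)–B(3,3)≠ R(3,2)–R(4,2)= R(3,2)–B(4,1)≠ B(3,3)–B(4,4)= B(3,3)–R(4,2)≠ R(3,5)–R(4,5)= R(3,5)–B(4,4)≠  → 4/9 unlike.
Row 4: B(4,0)–B(4,1)= B(4,1)–R(4,2)≠ B(4,4)–R(4,5)≠  → 2/3 unlike.
Total adjacent occupied pairs: 50; unlike-type pairs: 27.

27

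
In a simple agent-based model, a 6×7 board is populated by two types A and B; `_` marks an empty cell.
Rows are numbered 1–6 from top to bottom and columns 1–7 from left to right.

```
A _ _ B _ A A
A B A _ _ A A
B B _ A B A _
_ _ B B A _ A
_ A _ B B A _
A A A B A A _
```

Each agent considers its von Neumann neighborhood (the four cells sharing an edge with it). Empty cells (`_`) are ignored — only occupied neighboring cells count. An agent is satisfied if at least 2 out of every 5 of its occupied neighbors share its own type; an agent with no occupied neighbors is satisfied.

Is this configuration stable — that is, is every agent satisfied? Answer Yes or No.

Row 1: (1,1)A 1/1 ok · (1,4)B 0/0 ok · (1,6)A 2/2 ok · (1,7)A 2/2 ok
Row 2: (2,1)A 1/3 unhappy · (2,2)B 1/3 unhappy · (2,3)A 0/1 unhappy · (2,6)A 3/3 ok · (2,7)A 2/2 ok
Row 3: (3,1)B 1/2 ok · (3,2)B 2/2 ok · (3,4)A 0/2 unhappy · (3,5)B 0/3 unhappy · (3,6)A 1/2 ok
Row 4: (4,3)B 1/1 ok · (4,4)B 2/4 ok · (4,5)A 0/3 unhappy · (4,7)A 0/0 ok
Row 5: (5,2)A 1/1 ok · (5,4)B 3/3 ok · (5,5)B 1/4 unhappy · (5,6)A 1/2 ok
Row 6: (6,1)A 1/1 ok · (6,2)A 3/3 ok · (6,3)A 1/2 ok · (6,4)B 1/3 unhappy · (6,5)A 1/3 unhappy · (6,6)A 2/2 ok
For instance (2,1) has only 1/3 same-type neighbors, below 2/5.

No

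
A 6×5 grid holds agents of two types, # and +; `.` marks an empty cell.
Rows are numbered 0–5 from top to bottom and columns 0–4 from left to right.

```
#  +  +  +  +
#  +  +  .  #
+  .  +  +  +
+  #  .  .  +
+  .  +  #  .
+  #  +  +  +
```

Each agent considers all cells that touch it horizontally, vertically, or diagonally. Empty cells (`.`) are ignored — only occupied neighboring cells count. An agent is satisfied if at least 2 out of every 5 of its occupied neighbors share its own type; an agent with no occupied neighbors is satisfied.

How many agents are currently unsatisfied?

(0,0)# 1/3 ✗
(0,1)+ 3/5 ✓
(0,2)+ 4/4 ✓
(0,3)+ 3/4 ✓
(0,4)+ 1/2 ✓
(1,0)# 1/4 ✗
(1,1)+ 5/7 ✓
(1,2)+ 6/6 ✓
(1,4)# 0/4 ✗
(2,0)+ 2/4 ✓
(2,2)+ 3/4 ✓
(2,3)+ 4/5 ✓
(2,4)+ 2/3 ✓
(3,0)+ 2/3 ✓
(3,1)# 0/5 ✗
(3,4)+ 2/3 ✓
(4,0)+ 2/4 ✓
(4,2)+ 2/5 ✓
(4,3)# 0/5 ✗
(5,0)+ 1/2 ✓
(5,1)# 0/4 ✗
(5,2)+ 2/4 ✓
(5,3)+ 3/4 ✓
(5,4)+ 1/2 ✓
Unsatisfied: (0,0), (1,0), (1,4), (3,1), (4,3), (5,1) — 6 in total.

6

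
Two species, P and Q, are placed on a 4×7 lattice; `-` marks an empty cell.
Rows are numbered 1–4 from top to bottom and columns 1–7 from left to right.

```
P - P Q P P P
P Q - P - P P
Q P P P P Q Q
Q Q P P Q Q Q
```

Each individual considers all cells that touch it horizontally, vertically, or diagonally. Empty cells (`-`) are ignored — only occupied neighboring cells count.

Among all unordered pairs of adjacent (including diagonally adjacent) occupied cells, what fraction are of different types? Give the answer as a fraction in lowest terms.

23/61

Scan each occupied cell's neighbors to the right and below (and the two forward diagonals) so each pair is counted once.
From row 1: 5 unlike of 15 pairs (running 5/15).
From row 2: 8 unlike of 15 pairs (running 13/30).
From row 3: 8 unlike of 25 pairs (running 21/55).
From row 4: 2 unlike of 6 pairs (running 23/61).
Total adjacent occupied pairs: 61; unlike-type pairs: 23.
23/61 is already in lowest terms.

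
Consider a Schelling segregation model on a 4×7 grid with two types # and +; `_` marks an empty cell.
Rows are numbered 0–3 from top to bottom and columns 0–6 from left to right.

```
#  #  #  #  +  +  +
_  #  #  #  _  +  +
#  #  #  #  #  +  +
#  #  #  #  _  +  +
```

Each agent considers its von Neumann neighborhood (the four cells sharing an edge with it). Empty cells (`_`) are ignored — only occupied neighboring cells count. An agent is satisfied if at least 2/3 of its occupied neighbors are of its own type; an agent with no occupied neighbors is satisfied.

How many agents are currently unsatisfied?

Row 0: (0,0)# 1/1 satisfied · (0,1)# 3/3 satisfied · (0,2)# 3/3 satisfied · (0,3)# 2/3 satisfied · (0,4)+ 1/2 not · (0,5)+ 3/3 satisfied · (0,6)+ 2/2 satisfied
Row 1: (1,1)# 3/3 satisfied · (1,2)# 4/4 satisfied · (1,3)# 3/3 satisfied · (1,5)+ 3/3 satisfied · (1,6)+ 3/3 satisfied
Row 2: (2,0)# 2/2 satisfied · (2,1)# 4/4 satisfied · (2,2)# 4/4 satisfied · (2,3)# 4/4 satisfied · (2,4)# 1/2 not · (2,5)+ 3/4 satisfied · (2,6)+ 3/3 satisfied
Row 3: (3,0)# 2/2 satisfied · (3,1)# 3/3 satisfied · (3,2)# 3/3 satisfied · (3,3)# 2/2 satisfied · (3,5)+ 2/2 satisfied · (3,6)+ 2/2 satisfied
Unsatisfied: (0,4), (2,4) — 2 in total.

2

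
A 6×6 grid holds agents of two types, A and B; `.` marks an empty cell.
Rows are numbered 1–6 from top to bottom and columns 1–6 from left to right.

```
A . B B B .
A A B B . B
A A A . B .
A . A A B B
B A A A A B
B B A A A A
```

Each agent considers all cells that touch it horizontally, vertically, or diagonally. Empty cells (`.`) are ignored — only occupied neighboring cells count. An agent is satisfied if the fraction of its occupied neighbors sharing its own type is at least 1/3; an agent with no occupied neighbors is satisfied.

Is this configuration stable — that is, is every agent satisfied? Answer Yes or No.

(1,1)A 2/2 ok
(1,3)B 3/4 ok
(1,4)B 4/4 ok
(1,5)B 3/3 ok
(2,1)A 4/4 ok
(2,2)A 5/7 ok
(2,3)B 3/6 ok
(2,4)B 5/6 ok
(2,6)B 2/2 ok
(3,1)A 4/4 ok
(3,2)A 6/7 ok
(3,3)A 4/6 ok
(3,5)B 4/5 ok
(4,1)A 3/4 ok
(4,3)A 6/6 ok
(4,4)A 5/7 ok
(4,5)B 3/6 ok
(4,6)B 3/4 ok
(5,1)B 2/4 ok
(5,2)A 4/7 ok
(5,3)A 6/7 ok
(5,4)A 7/8 ok
(5,5)A 5/8 ok
(5,6)B 2/5 ok
(6,1)B 2/3 ok
(6,2)B 2/5 ok
(6,3)A 4/5 ok
(6,4)A 5/5 ok
(6,5)A 4/5 ok
(6,6)A 2/3 ok
All meet the threshold, so the configuration is stable.

Yes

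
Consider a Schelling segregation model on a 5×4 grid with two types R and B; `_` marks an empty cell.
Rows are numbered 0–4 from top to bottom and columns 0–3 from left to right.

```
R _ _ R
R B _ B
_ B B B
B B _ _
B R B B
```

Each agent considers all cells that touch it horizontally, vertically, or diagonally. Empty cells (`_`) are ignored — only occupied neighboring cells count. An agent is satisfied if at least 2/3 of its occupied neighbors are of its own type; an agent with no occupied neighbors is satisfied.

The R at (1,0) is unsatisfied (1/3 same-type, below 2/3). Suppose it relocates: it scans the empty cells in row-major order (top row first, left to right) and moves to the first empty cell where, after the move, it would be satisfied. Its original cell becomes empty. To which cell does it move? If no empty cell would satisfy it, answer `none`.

none

Vacating (1,0). Empty cells in order:
  (0,1): 1/2 same-type → still unsatisfied.
  (0,2): 1/3 same-type → still unsatisfied.
  (1,2): 1/6 same-type → still unsatisfied.
  (2,0): 0/4 same-type → still unsatisfied.
  (3,2): 1/7 same-type → still unsatisfied.
  (3,3): 0/4 same-type → still unsatisfied.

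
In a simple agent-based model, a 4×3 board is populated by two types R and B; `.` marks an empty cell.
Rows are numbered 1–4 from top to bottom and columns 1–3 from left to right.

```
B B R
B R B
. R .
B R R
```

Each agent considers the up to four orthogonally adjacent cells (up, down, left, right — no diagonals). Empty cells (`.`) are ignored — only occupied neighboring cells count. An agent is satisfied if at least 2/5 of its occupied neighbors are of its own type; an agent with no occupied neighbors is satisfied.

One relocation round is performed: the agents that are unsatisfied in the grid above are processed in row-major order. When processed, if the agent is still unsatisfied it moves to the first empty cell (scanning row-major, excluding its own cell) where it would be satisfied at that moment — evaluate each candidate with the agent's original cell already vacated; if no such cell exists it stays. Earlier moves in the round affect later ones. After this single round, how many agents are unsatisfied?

1

Initially unsatisfied (in order): (1,2), (1,3), (2,2), (2,3), (4,1).
  (1,2) → (3,1).
  (1,3) → (1,2).
  (2,2): now satisfied by earlier moves; stays.
  (2,3): no empty cell satisfies it; stays.
  (4,1): now satisfied by earlier moves; stays.
Resulting grid:
B R .
B R B
B R .
B R R
Unsatisfied now: (2,3).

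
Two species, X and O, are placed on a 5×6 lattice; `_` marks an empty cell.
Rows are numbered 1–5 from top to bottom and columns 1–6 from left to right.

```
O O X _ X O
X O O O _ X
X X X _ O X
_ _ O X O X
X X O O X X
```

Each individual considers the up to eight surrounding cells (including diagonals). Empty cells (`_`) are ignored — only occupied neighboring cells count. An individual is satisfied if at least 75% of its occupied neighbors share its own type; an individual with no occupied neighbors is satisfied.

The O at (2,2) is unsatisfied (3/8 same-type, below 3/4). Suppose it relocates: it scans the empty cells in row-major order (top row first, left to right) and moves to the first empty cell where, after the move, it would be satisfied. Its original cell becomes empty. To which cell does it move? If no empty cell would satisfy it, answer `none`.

none

Vacating (2,2). Empty cells in order:
  (1,4): 2/4 same-type → still unsatisfied.
  (2,5): 3/6 same-type → still unsatisfied.
  (3,4): 5/7 same-type → still unsatisfied.
  (4,1): 0/4 same-type → still unsatisfied.
  (4,2): 2/7 same-type → still unsatisfied.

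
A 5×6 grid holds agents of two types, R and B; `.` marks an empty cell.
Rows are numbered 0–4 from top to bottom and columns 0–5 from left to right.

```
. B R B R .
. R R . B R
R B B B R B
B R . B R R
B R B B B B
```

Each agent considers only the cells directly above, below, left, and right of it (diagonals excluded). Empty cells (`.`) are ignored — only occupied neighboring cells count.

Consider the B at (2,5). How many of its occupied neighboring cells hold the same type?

Occupied neighbors of (2,5): (1,5)=R, (3,5)=R, (2,4)=R.
Same type (B): 0 of 3.

0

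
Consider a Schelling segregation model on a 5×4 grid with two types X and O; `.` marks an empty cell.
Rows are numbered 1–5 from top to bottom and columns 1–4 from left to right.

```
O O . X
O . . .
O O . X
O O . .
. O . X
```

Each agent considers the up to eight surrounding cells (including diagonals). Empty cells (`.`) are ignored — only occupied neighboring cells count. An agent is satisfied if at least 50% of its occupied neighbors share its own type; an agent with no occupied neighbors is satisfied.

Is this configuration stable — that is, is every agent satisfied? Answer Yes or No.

Yes

(1,1)O 2/2 ok
(1,2)O 2/2 ok
(1,4)X 0/0 ok
(2,1)O 4/4 ok
(3,1)O 4/4 ok
(3,2)O 4/4 ok
(3,4)X 0/0 ok
(4,1)O 4/4 ok
(4,2)O 4/4 ok
(5,2)O 2/2 ok
(5,4)X 0/0 ok
All meet the threshold, so the configuration is stable.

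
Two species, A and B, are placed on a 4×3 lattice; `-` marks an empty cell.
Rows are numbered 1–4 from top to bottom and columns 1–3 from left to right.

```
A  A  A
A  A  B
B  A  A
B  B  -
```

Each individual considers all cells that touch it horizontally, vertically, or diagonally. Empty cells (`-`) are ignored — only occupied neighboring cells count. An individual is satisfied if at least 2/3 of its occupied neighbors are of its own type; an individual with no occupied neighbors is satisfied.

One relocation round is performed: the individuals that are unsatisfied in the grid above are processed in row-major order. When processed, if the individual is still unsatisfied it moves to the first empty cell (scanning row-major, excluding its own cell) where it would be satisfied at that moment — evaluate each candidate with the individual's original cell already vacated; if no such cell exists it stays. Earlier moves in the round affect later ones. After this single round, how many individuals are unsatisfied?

5

Initially unsatisfied (in order): (2,3), (3,1), (3,2), (3,3), (4,2).
  (2,3): no empty cell satisfies it; stays.
  (3,1): no empty cell satisfies it; stays.
  (3,2): no empty cell satisfies it; stays.
  (3,3): no empty cell satisfies it; stays.
  (4,2): no empty cell satisfies it; stays.
Resulting grid:
A A A
A A B
B A A
B B -
Unsatisfied now: (2,3), (3,1), (3,2), (3,3), (4,2).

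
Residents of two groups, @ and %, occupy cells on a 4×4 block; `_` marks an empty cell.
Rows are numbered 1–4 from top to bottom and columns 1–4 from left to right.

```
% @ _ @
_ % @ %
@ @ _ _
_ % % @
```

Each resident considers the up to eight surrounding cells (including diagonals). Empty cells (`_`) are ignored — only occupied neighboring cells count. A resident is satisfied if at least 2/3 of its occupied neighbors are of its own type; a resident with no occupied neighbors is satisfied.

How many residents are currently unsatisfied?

Row 1: (1,1)% 1/2 ✗ · (1,2)@ 1/3 ✗ · (1,4)@ 1/2 ✗
Row 2: (2,2)% 1/5 ✗ · (2,3)@ 3/5 ✗ · (2,4)% 0/2 ✗
Row 3: (3,1)@ 1/3 ✗ · (3,2)@ 2/5 ✗
Row 4: (4,2)% 1/3 ✗ · (4,3)% 1/3 ✗ · (4,4)@ 0/1 ✗
Unsatisfied: (1,1), (1,2), (1,4), (2,2), (2,3), (2,4), (3,1), (3,2), (4,2), (4,3), (4,4) — 11 in total.

11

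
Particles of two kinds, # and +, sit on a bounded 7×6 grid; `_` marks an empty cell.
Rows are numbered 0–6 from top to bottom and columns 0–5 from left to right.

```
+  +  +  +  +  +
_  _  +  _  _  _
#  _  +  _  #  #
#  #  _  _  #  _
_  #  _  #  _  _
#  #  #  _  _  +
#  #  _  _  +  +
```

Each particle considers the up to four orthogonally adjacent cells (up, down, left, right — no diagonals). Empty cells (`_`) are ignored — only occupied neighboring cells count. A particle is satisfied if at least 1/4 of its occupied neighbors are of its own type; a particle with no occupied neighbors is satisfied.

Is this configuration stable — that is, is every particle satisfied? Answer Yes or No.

(0,0)+ 1/1 ✓
(0,1)+ 2/2 ✓
(0,2)+ 3/3 ✓
(0,3)+ 2/2 ✓
(0,4)+ 2/2 ✓
(0,5)+ 1/1 ✓
(1,2)+ 2/2 ✓
(2,0)# 1/1 ✓
(2,2)+ 1/1 ✓
(2,4)# 2/2 ✓
(2,5)# 1/1 ✓
(3,0)# 2/2 ✓
(3,1)# 2/2 ✓
(3,4)# 1/1 ✓
(4,1)# 2/2 ✓
(4,3)# 0/0 ✓
(5,0)# 2/2 ✓
(5,1)# 4/4 ✓
(5,2)# 1/1 ✓
(5,5)+ 1/1 ✓
(6,0)# 2/2 ✓
(6,1)# 2/2 ✓
(6,4)+ 1/1 ✓
(6,5)+ 2/2 ✓
All meet the threshold, so the configuration is stable.

Yes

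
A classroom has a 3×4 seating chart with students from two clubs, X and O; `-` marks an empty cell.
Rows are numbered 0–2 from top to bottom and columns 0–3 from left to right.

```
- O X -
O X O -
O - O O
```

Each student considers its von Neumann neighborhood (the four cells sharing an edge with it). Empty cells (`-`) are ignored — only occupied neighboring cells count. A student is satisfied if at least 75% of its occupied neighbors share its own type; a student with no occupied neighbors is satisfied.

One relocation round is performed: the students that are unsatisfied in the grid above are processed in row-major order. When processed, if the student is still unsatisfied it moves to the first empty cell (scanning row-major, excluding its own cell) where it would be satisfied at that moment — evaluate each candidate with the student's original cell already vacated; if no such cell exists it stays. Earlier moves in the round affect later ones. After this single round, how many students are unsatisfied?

Initially unsatisfied (in order): (0,1), (0,2), (1,0), (1,1), (1,2).
  (0,1) → (0,0).
  (0,2) → (0,3).
  (1,0): no empty cell satisfies it; stays.
  (1,1): no empty cell satisfies it; stays.
  (1,2): no empty cell satisfies it; stays.
Resulting grid:
O - - X
O X O -
O - O O
Unsatisfied now: (1,0), (1,1), (1,2).

3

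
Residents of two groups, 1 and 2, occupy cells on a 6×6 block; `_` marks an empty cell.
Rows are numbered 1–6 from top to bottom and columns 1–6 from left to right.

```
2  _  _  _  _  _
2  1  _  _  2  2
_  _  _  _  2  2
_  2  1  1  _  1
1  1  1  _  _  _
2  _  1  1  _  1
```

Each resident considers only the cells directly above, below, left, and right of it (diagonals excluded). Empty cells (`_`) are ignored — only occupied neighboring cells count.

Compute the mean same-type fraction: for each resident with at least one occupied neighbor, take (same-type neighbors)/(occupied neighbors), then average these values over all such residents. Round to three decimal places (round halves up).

(1,1)2 1/1
(2,1)2 1/2
(2,2)1 0/1
(2,5)2 2/2
(2,6)2 2/2
(3,5)2 2/2
(3,6)2 2/3
(4,2)2 0/2
(4,3)1 2/3
(4,4)1 1/1
(4,6)1 0/1
(5,1)1 1/2
(5,2)1 2/3
(5,3)1 3/3
(6,1)2 0/1
(6,3)1 2/2
(6,4)1 1/1
(6,6)1 — no occupied neighbors
Sum over 17 residents: 1/1 + 1/2 + 0/1 + 2/2 + 2/2 + 2/2 + 2/3 + 0/2 + 2/3 + 1/1 + 0/1 + 1/2 + 2/3 + 3/3 + 0/1 + 2/2 + 1/1 = 11; mean = 11 ÷ 17 = 11/17 = 0.647058… → 0.647.

0.647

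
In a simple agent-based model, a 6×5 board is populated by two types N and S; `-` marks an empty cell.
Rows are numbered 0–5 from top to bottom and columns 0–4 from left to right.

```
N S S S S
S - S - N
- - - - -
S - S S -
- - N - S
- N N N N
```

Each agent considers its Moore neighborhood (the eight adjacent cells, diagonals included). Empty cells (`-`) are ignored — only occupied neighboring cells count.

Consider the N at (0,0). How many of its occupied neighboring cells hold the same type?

0

Occupied neighbors of (0,0): (0,1)=S, (1,0)=S.
Same type (N): 0 of 2.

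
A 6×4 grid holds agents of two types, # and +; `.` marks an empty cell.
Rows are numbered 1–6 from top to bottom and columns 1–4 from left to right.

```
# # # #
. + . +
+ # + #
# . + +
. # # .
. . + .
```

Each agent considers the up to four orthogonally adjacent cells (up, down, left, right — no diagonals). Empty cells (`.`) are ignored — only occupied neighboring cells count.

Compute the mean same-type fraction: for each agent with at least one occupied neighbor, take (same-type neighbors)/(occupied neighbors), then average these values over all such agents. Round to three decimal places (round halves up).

Row 1: (1,1)# 1/1 · (1,2)# 2/3 · (1,3)# 2/2 · (1,4)# 1/2
Row 2: (2,2)+ 0/2 · (2,4)+ 0/2
Row 3: (3,1)+ 0/2 · (3,2)# 0/3 · (3,3)+ 1/3 · (3,4)# 0/3
Row 4: (4,1)# 0/1 · (4,3)+ 2/3 · (4,4)+ 1/2
Row 5: (5,2)# 1/1 · (5,3)# 1/3
Row 6: (6,3)+ 0/1
Sum over 16 agents: 1/1 + 2/3 + 2/2 + 1/2 + 0/2 + 0/2 + 0/2 + 0/3 + 1/3 + 0/3 + 0/1 + 2/3 + 1/2 + 1/1 + 1/3 + 0/1 = 6; mean = 6 ÷ 16 = 3/8 = 0.375 → 0.375.

0.375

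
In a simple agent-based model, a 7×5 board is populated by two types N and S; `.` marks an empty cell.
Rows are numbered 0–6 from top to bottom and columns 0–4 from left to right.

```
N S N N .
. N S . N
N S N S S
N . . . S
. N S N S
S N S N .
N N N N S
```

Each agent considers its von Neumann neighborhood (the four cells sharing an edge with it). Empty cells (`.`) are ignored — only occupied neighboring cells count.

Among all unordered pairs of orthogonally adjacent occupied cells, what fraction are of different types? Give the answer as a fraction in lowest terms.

20/33

Scan each occupied cell's neighbors to the right and below so each pair is counted once.
From row 0: 4 unlike of 5 pairs (running 4/5).
From row 1: 4 unlike of 4 pairs (running 8/9).
From row 2: 3 unlike of 6 pairs (running 11/15).
From row 3: 0 unlike of 1 pairs (running 11/16).
From row 4: 3 unlike of 6 pairs (running 14/22).
From row 5: 5 unlike of 7 pairs (running 19/29).
From row 6: 1 unlike of 4 pairs (running 20/33).
Total adjacent occupied pairs: 33; unlike-type pairs: 20.
20/33 is already in lowest terms.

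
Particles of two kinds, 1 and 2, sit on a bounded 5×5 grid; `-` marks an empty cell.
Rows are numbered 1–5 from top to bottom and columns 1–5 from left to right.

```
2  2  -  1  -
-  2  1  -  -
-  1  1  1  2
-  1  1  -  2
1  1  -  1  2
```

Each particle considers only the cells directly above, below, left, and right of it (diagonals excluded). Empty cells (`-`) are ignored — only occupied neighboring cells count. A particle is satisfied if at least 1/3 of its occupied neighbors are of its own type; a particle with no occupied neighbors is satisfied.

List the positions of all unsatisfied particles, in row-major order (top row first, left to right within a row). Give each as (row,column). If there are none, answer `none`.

(5,4)

(1,1)2 1/1 ✓
(1,2)2 2/2 ✓
(1,4)1 0/0 ✓
(2,2)2 1/3 ✓
(2,3)1 1/2 ✓
(3,2)1 2/3 ✓
(3,3)1 4/4 ✓
(3,4)1 1/2 ✓
(3,5)2 1/2 ✓
(4,2)1 3/3 ✓
(4,3)1 2/2 ✓
(4,5)2 2/2 ✓
(5,1)1 1/1 ✓
(5,2)1 2/2 ✓
(5,4)1 0/1 ✗
(5,5)2 1/2 ✓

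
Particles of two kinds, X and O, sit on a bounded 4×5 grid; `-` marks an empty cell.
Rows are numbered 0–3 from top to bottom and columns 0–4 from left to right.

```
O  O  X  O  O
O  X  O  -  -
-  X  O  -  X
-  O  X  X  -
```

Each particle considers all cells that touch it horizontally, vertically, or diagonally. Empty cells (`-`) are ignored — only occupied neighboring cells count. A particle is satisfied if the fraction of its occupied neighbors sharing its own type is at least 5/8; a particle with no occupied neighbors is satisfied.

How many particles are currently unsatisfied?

9

(0,0)O 2/3 satisfied
(0,1)O 3/5 not
(0,2)X 1/4 not
(0,3)O 2/3 satisfied
(0,4)O 1/1 satisfied
(1,0)O 2/4 not
(1,1)X 2/7 not
(1,2)O 3/6 not
(2,1)X 2/6 not
(2,2)O 2/6 not
(2,4)X 1/1 satisfied
(3,1)O 1/3 not
(3,2)X 2/4 not
(3,3)X 2/3 satisfied
Unsatisfied: (0,1), (0,2), (1,0), (1,1), (1,2), (2,1), (2,2), (3,1), (3,2) — 9 in total.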